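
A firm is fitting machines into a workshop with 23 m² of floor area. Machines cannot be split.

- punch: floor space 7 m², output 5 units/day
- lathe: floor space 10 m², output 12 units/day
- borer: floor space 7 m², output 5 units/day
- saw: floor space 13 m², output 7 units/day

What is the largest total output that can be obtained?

This is a 0-1 knapsack instance.
Take lathe and saw: floor space 10 + 13 = 23 ≤ 23, output 12 + 7 = 19.
No other feasible combination does better.

19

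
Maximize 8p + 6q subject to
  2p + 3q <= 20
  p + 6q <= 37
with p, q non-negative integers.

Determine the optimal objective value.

80

(p,q)=(10,0) is feasible, giving 80.
(p,q)=(9,0) is feasible, giving 72.
The best lattice point is (10,0), giving 80.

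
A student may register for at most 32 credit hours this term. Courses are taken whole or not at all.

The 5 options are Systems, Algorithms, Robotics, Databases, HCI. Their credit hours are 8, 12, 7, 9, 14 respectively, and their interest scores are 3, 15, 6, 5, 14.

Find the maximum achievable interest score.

Take Algorithms and HCI: credit hours 12 + 14 = 26 ≤ 32, interest score 15 + 14 = 29.
No other feasible combination does better.

29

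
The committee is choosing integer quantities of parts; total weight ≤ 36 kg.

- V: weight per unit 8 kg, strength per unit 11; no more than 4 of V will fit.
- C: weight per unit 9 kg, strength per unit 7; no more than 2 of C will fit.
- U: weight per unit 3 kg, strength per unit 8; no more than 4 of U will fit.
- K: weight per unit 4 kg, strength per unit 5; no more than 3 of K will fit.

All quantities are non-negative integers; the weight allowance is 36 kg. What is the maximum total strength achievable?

65

This is a bounded integer knapsack.
U has the best ratio (8/3); taking only U gives at most 4×8 = 32 (stopped by the supply cap of 4).
Mixing does better — 3×V and 4×U: weight 36 ≤ 36, strength 3·11 + 4·8 = 65.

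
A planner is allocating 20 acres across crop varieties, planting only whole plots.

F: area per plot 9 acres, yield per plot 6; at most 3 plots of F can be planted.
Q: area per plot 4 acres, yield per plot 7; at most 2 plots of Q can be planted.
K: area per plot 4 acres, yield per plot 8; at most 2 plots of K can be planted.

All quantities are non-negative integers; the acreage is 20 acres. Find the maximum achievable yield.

30

K has the best ratio (8/4); taking only K gives at most 2×8 = 16 (stopped by the supply cap of 2).
Mixing does better — 2×Q and 2×K: area 16 ≤ 20, yield 2·7 + 2·8 = 30.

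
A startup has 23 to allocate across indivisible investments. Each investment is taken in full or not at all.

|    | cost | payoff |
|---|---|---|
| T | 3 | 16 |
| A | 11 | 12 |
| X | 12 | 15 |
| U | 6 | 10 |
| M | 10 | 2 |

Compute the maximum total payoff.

41

T + X: cost 3 + 12 = 15 ≤ 23, payoff 16 + 15 = 31.
T + A + U: cost 3 + 11 + 6 = 20 ≤ 23, payoff 16 + 12 + 10 = 38.
T + X + U: cost 3 + 12 + 6 = 21 ≤ 23, payoff 16 + 15 + 10 = 41.
Best is T, X, and U with total payoff 41.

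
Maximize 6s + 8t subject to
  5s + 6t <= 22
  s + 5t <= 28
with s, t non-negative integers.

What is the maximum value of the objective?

28

The continuous relaxation peaks at (0, 3.67) with value 29.33; rounding to a feasible lattice point costs some objective.
(s,t)=(2,2) is feasible, giving 28.
(s,t)=(3,1) is feasible, giving 26.
(s,t)=(0,3) is feasible, giving 24.
Maximum is 28 at (s,t)=(2,2).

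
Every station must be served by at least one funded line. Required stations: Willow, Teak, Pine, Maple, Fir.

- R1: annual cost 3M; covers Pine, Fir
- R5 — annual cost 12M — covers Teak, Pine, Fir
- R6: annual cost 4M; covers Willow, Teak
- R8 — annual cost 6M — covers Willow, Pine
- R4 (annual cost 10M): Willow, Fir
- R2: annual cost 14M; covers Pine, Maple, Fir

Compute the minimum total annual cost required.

The greedy cost-per-new-station heuristic would pick R1, R6, and R2 for 21, but a cheaper cover exists.
Choose R6 and R2: together they cover Willow, Teak, Pine, Maple, Fir — every station.
Total annual cost: 4 + 14 = 18.
No cover costs less than 18.

18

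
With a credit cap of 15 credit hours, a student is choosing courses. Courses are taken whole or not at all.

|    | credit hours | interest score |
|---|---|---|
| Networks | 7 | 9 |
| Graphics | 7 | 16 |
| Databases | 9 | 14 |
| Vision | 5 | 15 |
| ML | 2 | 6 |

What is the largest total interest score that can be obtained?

37

Take Graphics, Vision, and ML: credit hours 7 + 5 + 2 = 14 ≤ 15, interest score 16 + 15 + 6 = 37.
No other feasible combination does better.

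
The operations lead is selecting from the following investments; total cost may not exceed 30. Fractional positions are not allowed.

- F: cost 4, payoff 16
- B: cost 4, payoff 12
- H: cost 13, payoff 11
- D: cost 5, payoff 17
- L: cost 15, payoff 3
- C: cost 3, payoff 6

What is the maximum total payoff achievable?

This is a 0-1 knapsack instance.
Allowing fractional choices, the relaxed optimum would be about 62.2, but investments are indivisible.
F + B + H + D + C: cost 4 + 4 + 13 + 5 + 3 = 29 ≤ 30, payoff 16 + 12 + 11 + 17 + 6 = 62.
F + B + H + D: cost 4 + 4 + 13 + 5 = 26 ≤ 30, payoff 16 + 12 + 11 + 17 = 56.
F + B + D + C: cost 4 + 4 + 5 + 3 = 16 ≤ 30, payoff 16 + 12 + 17 + 6 = 51.
Best is F, B, H, D, and C with total payoff 62.

62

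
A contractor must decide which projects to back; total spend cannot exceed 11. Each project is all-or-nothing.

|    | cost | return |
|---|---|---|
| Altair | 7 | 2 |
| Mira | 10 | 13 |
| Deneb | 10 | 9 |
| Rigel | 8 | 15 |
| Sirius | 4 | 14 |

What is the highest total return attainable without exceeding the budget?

Take Altair and Sirius: cost 7 + 4 = 11 ≤ 11, return 2 + 14 = 16.
No other feasible combination does better.

16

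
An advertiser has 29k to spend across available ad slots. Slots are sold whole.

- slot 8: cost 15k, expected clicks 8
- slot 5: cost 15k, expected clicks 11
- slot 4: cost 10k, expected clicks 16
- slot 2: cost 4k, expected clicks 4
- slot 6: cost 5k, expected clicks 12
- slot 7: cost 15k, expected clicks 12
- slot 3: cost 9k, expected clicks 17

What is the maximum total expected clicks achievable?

49

Take slot 4, slot 2, slot 6, and slot 3: cost 10 + 4 + 5 + 9 = 28 ≤ 29, expected clicks 16 + 4 + 12 + 17 = 49.
No other feasible combination does better.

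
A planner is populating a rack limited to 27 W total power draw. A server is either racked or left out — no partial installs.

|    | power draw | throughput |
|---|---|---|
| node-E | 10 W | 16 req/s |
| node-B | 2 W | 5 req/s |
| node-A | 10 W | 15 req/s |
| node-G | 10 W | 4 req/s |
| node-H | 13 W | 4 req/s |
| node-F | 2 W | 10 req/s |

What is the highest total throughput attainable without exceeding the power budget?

This is an integer program with binary decision variables.
Allowing fractional choices, the relaxed optimum would be about 47.2, but servers are indivisible.
node-E + node-A + node-F: power draw 10 + 10 + 2 = 22 ≤ 27, throughput 16 + 15 + 10 = 41.
node-E + node-B + node-A + node-F: power draw 10 + 2 + 10 + 2 = 24 ≤ 27, throughput 16 + 5 + 15 + 10 = 46.
Best is node-E, node-B, node-A, and node-F with total throughput 46.

46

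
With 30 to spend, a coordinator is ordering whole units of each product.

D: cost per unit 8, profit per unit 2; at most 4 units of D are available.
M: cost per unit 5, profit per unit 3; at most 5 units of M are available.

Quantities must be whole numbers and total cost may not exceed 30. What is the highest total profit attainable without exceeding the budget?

15

M has the best ratio (3/5); taking only M gives at most 5×3 = 15 (stopped by the supply cap of 5).
Optimal: 5×M: cost 25 ≤ 30, profit 5·3 = 15.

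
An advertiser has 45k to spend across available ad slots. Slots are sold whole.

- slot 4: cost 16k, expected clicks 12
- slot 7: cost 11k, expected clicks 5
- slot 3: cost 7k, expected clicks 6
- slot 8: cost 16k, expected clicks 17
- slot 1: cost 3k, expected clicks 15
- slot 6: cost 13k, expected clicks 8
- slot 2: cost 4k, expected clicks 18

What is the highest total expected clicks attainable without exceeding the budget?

64

Take slot 3, slot 8, slot 1, slot 6, and slot 2: cost 7 + 16 + 3 + 13 + 4 = 43 ≤ 45, expected clicks 6 + 17 + 15 + 8 + 18 = 64.
No other feasible combination does better.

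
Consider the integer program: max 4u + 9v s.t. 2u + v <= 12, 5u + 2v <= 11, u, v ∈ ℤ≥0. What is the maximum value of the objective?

Relaxing integrality, the LP optimum is 49.50 at (u,v) = (0, 5.5), which is not an integer point.
(u,v)=(0,5): 2·0+1·5=5≤12, 5·0+2·5=10≤11, objective 45.
(u,v)=(0,4): 2·0+1·4=4≤12, 5·0+2·4=8≤11, objective 36.
Maximum is 45 at (u,v)=(0,5).

45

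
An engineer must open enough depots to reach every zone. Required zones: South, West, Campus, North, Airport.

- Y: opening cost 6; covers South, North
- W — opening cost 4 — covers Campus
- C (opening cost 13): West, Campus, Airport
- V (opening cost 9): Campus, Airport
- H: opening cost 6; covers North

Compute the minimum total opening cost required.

The greedy cost-per-new-zone heuristic would pick Y, W, and C for 23, but a cheaper cover exists.
Choose Y and C: together they cover South, West, Campus, North, Airport — every zone.
Total opening cost: 6 + 13 = 19.
No cover costs less than 19.

19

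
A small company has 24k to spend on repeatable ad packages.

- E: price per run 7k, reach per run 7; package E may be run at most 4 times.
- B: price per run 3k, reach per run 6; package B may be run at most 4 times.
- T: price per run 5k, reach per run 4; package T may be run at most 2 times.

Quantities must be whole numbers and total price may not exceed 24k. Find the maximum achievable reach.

35

This is a bounded integer knapsack.
1×E, 4×B, and 1×T: price 24 ≤ 24, reach 1·7 + 4·6 + 1·4 = 35.
4×B and 2×T: price 22 ≤ 24, reach 4·6 + 2·4 = 32.
Best is 35.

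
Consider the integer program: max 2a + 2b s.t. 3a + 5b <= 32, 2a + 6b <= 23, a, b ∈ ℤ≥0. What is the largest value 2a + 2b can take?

(a,b)=(10,0): 3·10+5·0=30≤32, 2·10+6·0=20≤23, objective 20.
(a,b)=(9,0): 3·9+5·0=27≤32, 2·9+6·0=18≤23, objective 18.
The best lattice point is (10,0), giving 20.

20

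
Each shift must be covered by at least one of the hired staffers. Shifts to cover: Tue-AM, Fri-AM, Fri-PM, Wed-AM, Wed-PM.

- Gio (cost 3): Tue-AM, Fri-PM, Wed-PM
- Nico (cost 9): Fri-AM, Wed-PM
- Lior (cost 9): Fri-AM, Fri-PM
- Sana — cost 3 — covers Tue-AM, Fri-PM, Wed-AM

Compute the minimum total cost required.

12

This is a weighted set-cover instance.
Choose Nico and Sana: together they cover Tue-AM, Fri-AM, Fri-PM, Wed-AM, Wed-PM — every shift.
Total cost: 9 + 3 = 12.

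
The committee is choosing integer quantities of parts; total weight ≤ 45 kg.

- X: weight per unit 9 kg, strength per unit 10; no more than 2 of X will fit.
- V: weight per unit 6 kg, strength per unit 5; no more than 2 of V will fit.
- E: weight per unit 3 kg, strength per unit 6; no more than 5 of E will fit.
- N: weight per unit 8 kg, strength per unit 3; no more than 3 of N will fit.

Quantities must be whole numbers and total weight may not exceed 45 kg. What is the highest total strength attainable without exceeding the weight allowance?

60

E has the best ratio (6/3); taking only E gives at most 5×6 = 30 (stopped by the supply cap of 5).
Mixing does better — 2×X, 2×V, and 5×E: weight 45 ≤ 45, strength 2·10 + 2·5 + 5·6 = 60.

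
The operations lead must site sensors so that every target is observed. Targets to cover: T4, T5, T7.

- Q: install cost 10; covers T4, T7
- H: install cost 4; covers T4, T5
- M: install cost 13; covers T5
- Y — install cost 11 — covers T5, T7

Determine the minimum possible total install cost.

14

Choose Q and H: together they cover T4, T5, T7 — every target.
Total install cost: 10 + 4 = 14.
No cover costs less than 14.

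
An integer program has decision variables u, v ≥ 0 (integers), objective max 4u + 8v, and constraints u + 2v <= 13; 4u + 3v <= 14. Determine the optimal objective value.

The continuous relaxation peaks at (0, 4.67) with value 37.33; rounding to a feasible lattice point costs some objective.
(u,v)=(0,4): 1·0+2·4=8≤13, 4·0+3·4=12≤14, objective 32.
(u,v)=(1,3): 1·1+2·3=7≤13, 4·1+3·3=13≤14, objective 28.
(u,v)=(0,3): 1·0+2·3=6≤13, 4·0+3·3=9≤14, objective 24.
No feasible integer point exceeds 32.

32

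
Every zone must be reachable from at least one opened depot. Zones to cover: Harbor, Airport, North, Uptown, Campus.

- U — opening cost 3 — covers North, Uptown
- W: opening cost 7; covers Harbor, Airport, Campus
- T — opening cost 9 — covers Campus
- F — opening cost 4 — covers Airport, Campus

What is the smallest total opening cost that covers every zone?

10

Choose U and W: together they cover Harbor, Airport, North, Uptown, Campus — every zone.
Total opening cost: 3 + 7 = 10.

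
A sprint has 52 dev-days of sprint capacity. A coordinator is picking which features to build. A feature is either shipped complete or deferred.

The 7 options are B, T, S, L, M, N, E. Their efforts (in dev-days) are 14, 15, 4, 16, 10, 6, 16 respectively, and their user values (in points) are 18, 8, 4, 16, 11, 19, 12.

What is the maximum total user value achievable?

B + L + M + N: effort 14 + 16 + 10 + 6 = 46 ≤ 52, user value 18 + 16 + 11 + 19 = 64.
B + S + L + M + N: effort 14 + 4 + 16 + 10 + 6 = 50 ≤ 52, user value 18 + 4 + 16 + 11 + 19 = 68.
B + L + N + E: effort 14 + 16 + 6 + 16 = 52 ≤ 52, user value 18 + 16 + 19 + 12 = 65.
Best is B, S, L, M, and N with total user value 68.

68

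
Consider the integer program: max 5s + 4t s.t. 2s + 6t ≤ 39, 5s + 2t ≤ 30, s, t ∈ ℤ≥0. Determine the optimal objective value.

40

(s,t)=(4,5): 2·4+6·5=38≤39, 5·4+2·5=30≤30, objective 40.
(s,t)=(4,4): 2·4+6·4=32≤39, 5·4+2·4=28≤30, objective 36.
(s,t)=(3,5): 2·3+6·5=36≤39, 5·3+2·5=25≤30, objective 35.
(s,t)=(3,4): 2·3+6·4=30≤39, 5·3+2·4=23≤30, objective 31.
No feasible integer point exceeds 40.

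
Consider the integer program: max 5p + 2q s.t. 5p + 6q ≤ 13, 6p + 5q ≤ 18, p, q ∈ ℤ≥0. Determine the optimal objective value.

(p,q)=(2,0) is feasible, giving 10.
(p,q)=(1,1) is feasible, giving 7.
The best lattice point is (2,0), giving 10.

10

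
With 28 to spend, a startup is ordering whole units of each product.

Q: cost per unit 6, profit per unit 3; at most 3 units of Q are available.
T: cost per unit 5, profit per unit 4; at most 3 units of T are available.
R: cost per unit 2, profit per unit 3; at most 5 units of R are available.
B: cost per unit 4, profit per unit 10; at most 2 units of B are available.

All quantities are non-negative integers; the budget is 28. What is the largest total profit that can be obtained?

43

B has the best ratio (10/4); taking only B gives at most 2×10 = 20 (stopped by the supply cap of 2).
Mixing does better — 2×T, 5×R, and 2×B: cost 28 ≤ 28, profit 2·4 + 5·3 + 2·10 = 43.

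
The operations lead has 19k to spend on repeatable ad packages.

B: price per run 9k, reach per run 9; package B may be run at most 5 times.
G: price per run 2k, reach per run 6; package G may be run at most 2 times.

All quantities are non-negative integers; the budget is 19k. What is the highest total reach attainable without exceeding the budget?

This is a bounded integer knapsack.
2×B: price 18 ≤ 19, reach 2·9 = 18.
1×B and 2×G: price 13 ≤ 19, reach 1·9 + 2·6 = 21.
Best is 21.

21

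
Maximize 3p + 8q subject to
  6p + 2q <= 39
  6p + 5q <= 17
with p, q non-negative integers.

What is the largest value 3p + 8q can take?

24

(p,q)=(0,3): 6·0+2·3=6≤39, 6·0+5·3=15≤17, objective 24.
(p,q)=(1,2): 6·1+2·2=10≤39, 6·1+5·2=16≤17, objective 19.
(p,q)=(0,2): 6·0+2·2=4≤39, 6·0+5·2=10≤17, objective 16.
The best lattice point is (0,3), giving 24.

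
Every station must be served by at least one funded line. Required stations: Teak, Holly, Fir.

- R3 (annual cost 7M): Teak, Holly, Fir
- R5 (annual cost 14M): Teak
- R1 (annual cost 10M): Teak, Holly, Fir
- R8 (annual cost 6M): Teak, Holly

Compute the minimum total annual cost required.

R3 alone covers Teak, Holly, Fir — every station.
Total annual cost: 7.
No cover costs less than 7.

7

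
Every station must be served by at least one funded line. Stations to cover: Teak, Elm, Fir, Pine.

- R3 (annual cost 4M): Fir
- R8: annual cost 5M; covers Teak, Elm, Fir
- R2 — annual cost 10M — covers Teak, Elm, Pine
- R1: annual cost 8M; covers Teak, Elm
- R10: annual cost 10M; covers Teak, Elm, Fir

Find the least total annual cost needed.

The greedy cost-per-new-station heuristic would pick R8 and R2 for 15, but a cheaper cover exists.
Choose R3 and R2: together they cover Teak, Elm, Fir, Pine — every station.
Total annual cost: 4 + 10 = 14.
No cover costs less than 14.

14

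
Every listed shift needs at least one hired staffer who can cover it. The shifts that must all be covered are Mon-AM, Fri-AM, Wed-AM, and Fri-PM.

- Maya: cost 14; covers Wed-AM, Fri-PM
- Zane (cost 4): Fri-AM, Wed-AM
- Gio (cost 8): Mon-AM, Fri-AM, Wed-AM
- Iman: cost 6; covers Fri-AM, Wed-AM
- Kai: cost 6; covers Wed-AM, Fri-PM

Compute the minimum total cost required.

This is a weighted set-cover instance.
Choose Gio and Kai: together they cover Mon-AM, Fri-AM, Wed-AM, Fri-PM — every shift.
Total cost: 8 + 6 = 14.

14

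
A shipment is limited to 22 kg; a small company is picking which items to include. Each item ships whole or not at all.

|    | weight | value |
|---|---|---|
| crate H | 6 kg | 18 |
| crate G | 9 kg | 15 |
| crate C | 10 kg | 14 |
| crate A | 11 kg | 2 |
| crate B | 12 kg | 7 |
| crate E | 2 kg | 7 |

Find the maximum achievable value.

Treat it as a binary knapsack problem.
Allowing fractional choices, the relaxed optimum would be about 47.0, but items are indivisible.
crate G + crate C + crate E: weight 9 + 10 + 2 = 21 ≤ 22, value 15 + 14 + 7 = 36.
crate H + crate G + crate E: weight 6 + 9 + 2 = 17 ≤ 22, value 18 + 15 + 7 = 40.
crate H + crate C + crate E: weight 6 + 10 + 2 = 18 ≤ 22, value 18 + 14 + 7 = 39.
Best is crate H, crate G, and crate E with total value 40.

40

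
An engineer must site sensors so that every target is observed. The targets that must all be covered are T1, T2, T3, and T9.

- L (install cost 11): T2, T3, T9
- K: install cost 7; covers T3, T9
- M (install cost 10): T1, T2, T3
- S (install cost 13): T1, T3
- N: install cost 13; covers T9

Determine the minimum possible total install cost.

Choose K and M: together they cover T1, T2, T3, T9 — every target.
Total install cost: 7 + 10 = 17.

17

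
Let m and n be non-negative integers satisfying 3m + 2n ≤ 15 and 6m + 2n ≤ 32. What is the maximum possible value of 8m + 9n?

(m,n)=(0,7): 3·0+2·7=14≤15, 6·0+2·7=14≤32, objective 63.
(m,n)=(1,6): 3·1+2·6=15≤15, 6·1+2·6=18≤32, objective 62.
(m,n)=(0,6): 3·0+2·6=12≤15, 6·0+2·6=12≤32, objective 54.
The best lattice point is (0,7), giving 63.

63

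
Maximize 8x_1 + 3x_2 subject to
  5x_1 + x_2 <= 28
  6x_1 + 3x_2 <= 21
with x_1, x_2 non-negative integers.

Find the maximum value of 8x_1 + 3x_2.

27

(x_1,x_2)=(3,1) is feasible, giving 27.
(x_1,x_2)=(3,0) is feasible, giving 24.
The best lattice point is (3,1), giving 27.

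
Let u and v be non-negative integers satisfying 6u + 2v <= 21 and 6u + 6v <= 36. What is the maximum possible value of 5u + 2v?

(u,v)=(2,4): 6·2+2·4=20≤21, 6·2+6·4=36≤36, objective 18.
(u,v)=(2,3): 6·2+2·3=18≤21, 6·2+6·3=30≤36, objective 16.
(u,v)=(1,5): 6·1+2·5=16≤21, 6·1+6·5=36≤36, objective 15.
Maximum is 18 at (u,v)=(2,4).

18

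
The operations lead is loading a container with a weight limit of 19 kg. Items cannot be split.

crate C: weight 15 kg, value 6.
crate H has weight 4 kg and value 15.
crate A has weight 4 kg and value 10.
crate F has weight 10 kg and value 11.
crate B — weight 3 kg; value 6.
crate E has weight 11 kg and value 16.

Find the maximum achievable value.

Treat it as a binary knapsack problem.
Allowing fractional choices, the relaxed optimum would be about 42.6, but items are indivisible.
crate H + crate A + crate E: weight 4 + 4 + 11 = 19 ≤ 19, value 15 + 10 + 16 = 41.
crate H + crate B + crate E: weight 4 + 3 + 11 = 18 ≤ 19, value 15 + 6 + 16 = 37.
Best is crate H, crate A, and crate E with total value 41.

41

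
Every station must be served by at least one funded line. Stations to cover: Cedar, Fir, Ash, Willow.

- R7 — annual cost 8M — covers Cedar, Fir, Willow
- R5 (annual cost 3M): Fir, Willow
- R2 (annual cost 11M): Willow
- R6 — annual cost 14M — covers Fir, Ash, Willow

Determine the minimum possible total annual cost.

The greedy cost-per-new-station heuristic would pick R5, R7, and R6 for 25, but a cheaper cover exists.
Choose R7 and R6: together they cover Cedar, Fir, Ash, Willow — every station.
Total annual cost: 8 + 14 = 22.
No cover costs less than 22.

22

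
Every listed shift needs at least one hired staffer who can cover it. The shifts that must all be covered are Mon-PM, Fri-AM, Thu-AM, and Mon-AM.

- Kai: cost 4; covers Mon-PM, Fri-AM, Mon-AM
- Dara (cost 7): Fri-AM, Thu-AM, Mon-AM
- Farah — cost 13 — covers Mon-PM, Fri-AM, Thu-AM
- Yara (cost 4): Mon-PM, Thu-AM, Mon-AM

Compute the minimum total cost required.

8

This is an integer covering problem.
Choose Kai and Yara: together they cover Mon-PM, Fri-AM, Thu-AM, Mon-AM — every shift.
Total cost: 4 + 4 = 8.
No cover costs less than 8.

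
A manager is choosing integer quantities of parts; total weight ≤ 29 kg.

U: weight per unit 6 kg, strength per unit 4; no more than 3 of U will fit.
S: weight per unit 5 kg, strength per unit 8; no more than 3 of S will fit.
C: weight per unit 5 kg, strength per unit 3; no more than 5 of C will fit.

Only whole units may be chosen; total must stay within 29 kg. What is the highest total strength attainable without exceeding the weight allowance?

32

This is a bounded integer knapsack.
S has the best ratio (8/5); taking only S gives at most 3×8 = 24 (stopped by the supply cap of 3).
Mixing does better — 2×U and 3×S: weight 27 ≤ 29, strength 2·4 + 3·8 = 32.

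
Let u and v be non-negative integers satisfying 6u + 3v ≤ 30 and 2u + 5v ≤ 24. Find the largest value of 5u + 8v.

(u,v)=(2,4): 6·2+3·4=24≤30, 2·2+5·4=24≤24, objective 42.
(u,v)=(3,3): 6·3+3·3=27≤30, 2·3+5·3=21≤24, objective 39.
Maximum is 42 at (u,v)=(2,4).

42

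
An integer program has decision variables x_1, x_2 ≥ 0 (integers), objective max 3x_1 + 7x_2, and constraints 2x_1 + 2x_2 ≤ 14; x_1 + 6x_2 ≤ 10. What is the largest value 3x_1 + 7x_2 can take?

21

The continuous relaxation peaks at (6.4, 0.6) with value 23.40; rounding to a feasible lattice point costs some objective.
(x_1,x_2)=(7,0): 2·7+2·0=14≤14, 1·7+6·0=7≤10, objective 21.
(x_1,x_2)=(6,0): 2·6+2·0=12≤14, 1·6+6·0=6≤10, objective 18.
(x_1,x_2)=(5,0): 2·5+2·0=10≤14, 1·5+6·0=5≤10, objective 15.
The best lattice point is (7,0), giving 21.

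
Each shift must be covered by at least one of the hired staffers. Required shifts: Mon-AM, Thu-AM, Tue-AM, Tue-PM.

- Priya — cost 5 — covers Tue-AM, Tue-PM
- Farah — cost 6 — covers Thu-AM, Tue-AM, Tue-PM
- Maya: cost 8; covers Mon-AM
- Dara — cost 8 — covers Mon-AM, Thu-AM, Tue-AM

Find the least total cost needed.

13

The greedy cost-per-new-shift heuristic would pick Farah and Maya for 14, but a cheaper cover exists.
Choose Priya and Dara: together they cover Mon-AM, Thu-AM, Tue-AM, Tue-PM — every shift.
Total cost: 5 + 8 = 13.
No cover costs less than 13.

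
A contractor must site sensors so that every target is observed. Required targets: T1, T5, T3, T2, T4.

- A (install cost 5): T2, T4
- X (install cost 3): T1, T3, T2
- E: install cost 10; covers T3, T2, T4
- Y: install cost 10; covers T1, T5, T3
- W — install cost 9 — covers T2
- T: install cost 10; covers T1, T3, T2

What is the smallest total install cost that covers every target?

The greedy cost-per-new-target heuristic would pick X, A, and Y for 18, but a cheaper cover exists.
Choose A and Y: together they cover T1, T5, T3, T2, T4 — every target.
Total install cost: 5 + 10 = 15.
No cover costs less than 15.

15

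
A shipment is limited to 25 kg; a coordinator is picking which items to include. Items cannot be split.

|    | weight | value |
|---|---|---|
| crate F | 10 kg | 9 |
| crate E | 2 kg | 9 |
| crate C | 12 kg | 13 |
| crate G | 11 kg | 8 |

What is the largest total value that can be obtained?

31

Allowing fractional choices, the relaxed optimum would be about 31.7, but items are indivisible.
crate F + crate E + crate C: weight 10 + 2 + 12 = 24 ≤ 25, value 9 + 9 + 13 = 31.
crate F + crate E + crate G: weight 10 + 2 + 11 = 23 ≤ 25, value 9 + 9 + 8 = 26.
crate E + crate C + crate G: weight 2 + 12 + 11 = 25 ≤ 25, value 9 + 13 + 8 = 30.
Best is crate F, crate E, and crate C with total value 31.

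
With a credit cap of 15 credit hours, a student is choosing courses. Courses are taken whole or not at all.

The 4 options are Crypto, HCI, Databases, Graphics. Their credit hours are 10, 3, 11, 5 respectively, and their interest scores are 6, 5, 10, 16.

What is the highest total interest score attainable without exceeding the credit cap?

Allowing fractional choices, the relaxed optimum would be about 27.4, but courses are indivisible.
HCI + Graphics: credit hours 3 + 5 = 8 ≤ 15, interest score 5 + 16 = 21.
Graphics: credit hours 5 ≤ 15, interest score 16.
Crypto + Graphics: credit hours 10 + 5 = 15 ≤ 15, interest score 6 + 16 = 22.
Best is Crypto and Graphics with total interest score 22.

22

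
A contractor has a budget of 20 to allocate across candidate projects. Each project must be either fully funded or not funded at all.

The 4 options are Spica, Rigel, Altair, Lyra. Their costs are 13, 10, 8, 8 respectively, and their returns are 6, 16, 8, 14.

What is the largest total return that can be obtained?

30

Rigel + Altair: cost 10 + 8 = 18 ≤ 20, return 16 + 8 = 24.
Rigel + Lyra: cost 10 + 8 = 18 ≤ 20, return 16 + 14 = 30.
Altair + Lyra: cost 8 + 8 = 16 ≤ 20, return 8 + 14 = 22.
Best is Rigel and Lyra with total return 30.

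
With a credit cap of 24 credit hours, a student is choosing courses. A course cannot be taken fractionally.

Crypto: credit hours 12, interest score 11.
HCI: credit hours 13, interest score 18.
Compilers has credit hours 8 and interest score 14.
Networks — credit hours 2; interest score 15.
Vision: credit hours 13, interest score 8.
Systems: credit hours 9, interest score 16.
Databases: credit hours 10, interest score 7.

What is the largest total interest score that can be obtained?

49

This is an integer program with binary decision variables.
HCI + Compilers + Networks: credit hours 13 + 8 + 2 = 23 ≤ 24, interest score 18 + 14 + 15 = 47.
HCI + Networks + Systems: credit hours 13 + 2 + 9 = 24 ≤ 24, interest score 18 + 15 + 16 = 49.
Best is HCI, Networks, and Systems with total interest score 49.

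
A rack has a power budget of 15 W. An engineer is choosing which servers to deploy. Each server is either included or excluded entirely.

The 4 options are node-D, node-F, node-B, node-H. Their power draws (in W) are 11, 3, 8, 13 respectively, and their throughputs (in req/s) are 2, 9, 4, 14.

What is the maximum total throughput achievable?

Treat it as a binary knapsack problem.
Allowing fractional choices, the relaxed optimum would be about 21.9, but servers are indivisible.
node-F + node-B: power draw 3 + 8 = 11 ≤ 15, throughput 9 + 4 = 13.
node-H: power draw 13 ≤ 15, throughput 14.
node-D + node-F: power draw 11 + 3 = 14 ≤ 15, throughput 2 + 9 = 11.
Best is node-H with total throughput 14.

14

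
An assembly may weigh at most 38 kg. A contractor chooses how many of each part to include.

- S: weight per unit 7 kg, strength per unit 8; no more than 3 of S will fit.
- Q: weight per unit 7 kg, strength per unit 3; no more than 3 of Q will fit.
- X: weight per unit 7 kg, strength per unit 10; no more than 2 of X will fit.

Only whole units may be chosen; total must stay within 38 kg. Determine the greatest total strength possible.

44

X has the best ratio (10/7); taking only X gives at most 2×10 = 20 (stopped by the supply cap of 2).
Mixing does better — 3×S and 2×X: weight 35 ≤ 38, strength 3·8 + 2·10 = 44.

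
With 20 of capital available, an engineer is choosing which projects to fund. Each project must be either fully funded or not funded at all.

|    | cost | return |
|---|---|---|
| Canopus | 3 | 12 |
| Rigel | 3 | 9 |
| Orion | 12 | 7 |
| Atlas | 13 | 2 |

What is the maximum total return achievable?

Take Canopus, Rigel, and Orion: cost 3 + 3 + 12 = 18 ≤ 20, return 12 + 9 + 7 = 28.
No other feasible combination does better.

28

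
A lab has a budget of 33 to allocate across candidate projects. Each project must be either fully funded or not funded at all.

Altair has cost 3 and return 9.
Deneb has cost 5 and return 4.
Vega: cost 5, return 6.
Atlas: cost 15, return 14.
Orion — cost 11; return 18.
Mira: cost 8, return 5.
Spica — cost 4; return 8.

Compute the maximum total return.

49

This is a 0-1 knapsack instance.
Take Altair, Atlas, Orion, and Spica: cost 3 + 15 + 11 + 4 = 33 ≤ 33, return 9 + 14 + 18 + 8 = 49.
No other feasible combination does better.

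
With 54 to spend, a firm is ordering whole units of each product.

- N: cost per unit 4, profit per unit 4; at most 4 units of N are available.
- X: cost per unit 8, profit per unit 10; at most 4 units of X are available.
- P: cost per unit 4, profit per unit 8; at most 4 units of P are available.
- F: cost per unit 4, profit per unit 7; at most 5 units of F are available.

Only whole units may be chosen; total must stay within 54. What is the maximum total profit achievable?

87

2×N, 1×X, 4×P, and 5×F: cost 52 ≤ 54, profit 2·4 + 1·10 + 4·8 + 5·7 = 85.
2×X, 4×P, and 5×F: cost 52 ≤ 54, profit 2·10 + 4·8 + 5·7 = 87.
Best is 87.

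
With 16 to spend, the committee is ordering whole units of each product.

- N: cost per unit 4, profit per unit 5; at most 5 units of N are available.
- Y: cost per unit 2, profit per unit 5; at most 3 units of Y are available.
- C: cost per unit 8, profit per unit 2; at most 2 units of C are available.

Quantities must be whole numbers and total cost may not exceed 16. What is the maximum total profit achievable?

This is a bounded integer knapsack.
3×N and 2×Y: cost 16 ≤ 16, profit 3·5 + 2·5 = 25.
2×N and 3×Y: cost 14 ≤ 16, profit 2·5 + 3·5 = 25.
Best is 25.

25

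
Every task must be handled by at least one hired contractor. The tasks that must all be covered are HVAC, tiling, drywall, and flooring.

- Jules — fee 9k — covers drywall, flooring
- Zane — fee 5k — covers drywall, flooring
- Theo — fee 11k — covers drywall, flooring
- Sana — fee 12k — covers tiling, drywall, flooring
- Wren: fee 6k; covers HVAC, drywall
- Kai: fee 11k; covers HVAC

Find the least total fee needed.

The greedy cost-per-new-task heuristic would pick Zane, Wren, and Sana for 23, but a cheaper cover exists.
Choose Sana and Wren: together they cover HVAC, tiling, drywall, flooring — every task.
Total fee: 12 + 6 = 18.
No cover costs less than 18.

18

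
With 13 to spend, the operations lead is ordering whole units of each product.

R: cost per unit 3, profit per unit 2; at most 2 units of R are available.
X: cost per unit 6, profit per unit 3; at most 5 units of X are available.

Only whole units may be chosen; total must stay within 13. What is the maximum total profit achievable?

7

R has the best ratio (2/3); taking only R gives at most 2×2 = 4 (stopped by the supply cap of 2).
Mixing does better — 2×R and 1×X: cost 12 ≤ 13, profit 2·2 + 1·3 = 7.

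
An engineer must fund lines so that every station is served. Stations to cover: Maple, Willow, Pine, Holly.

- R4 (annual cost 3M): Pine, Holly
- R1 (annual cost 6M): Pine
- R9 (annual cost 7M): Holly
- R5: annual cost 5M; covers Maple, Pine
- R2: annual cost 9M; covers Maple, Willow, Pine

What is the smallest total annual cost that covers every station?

This is an integer covering problem.
Choose R4 and R2: together they cover Maple, Willow, Pine, Holly — every station.
Total annual cost: 3 + 9 = 12.
No cover costs less than 12.

12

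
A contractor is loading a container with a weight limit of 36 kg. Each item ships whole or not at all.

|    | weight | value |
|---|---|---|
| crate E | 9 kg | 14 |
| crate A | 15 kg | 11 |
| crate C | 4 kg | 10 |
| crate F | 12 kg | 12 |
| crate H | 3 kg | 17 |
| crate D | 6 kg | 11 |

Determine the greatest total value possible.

64

crate E + crate C + crate F + crate H: weight 9 + 4 + 12 + 3 = 28 ≤ 36, value 14 + 10 + 12 + 17 = 53.
crate E + crate F + crate H + crate D: weight 9 + 12 + 3 + 6 = 30 ≤ 36, value 14 + 12 + 17 + 11 = 54.
crate E + crate C + crate F + crate H + crate D: weight 9 + 4 + 12 + 3 + 6 = 34 ≤ 36, value 14 + 10 + 12 + 17 + 11 = 64.
Best is crate E, crate C, crate F, crate H, and crate D with total value 64.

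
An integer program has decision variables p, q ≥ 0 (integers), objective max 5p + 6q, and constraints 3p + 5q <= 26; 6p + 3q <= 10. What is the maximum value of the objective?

18

Relaxing integrality, the LP optimum is 20.00 at (p,q) = (0, 3.33), which is not an integer point.
(p,q)=(0,3) is feasible, giving 18.
(p,q)=(0,2) is feasible, giving 12.
Maximum is 18 at (p,q)=(0,3).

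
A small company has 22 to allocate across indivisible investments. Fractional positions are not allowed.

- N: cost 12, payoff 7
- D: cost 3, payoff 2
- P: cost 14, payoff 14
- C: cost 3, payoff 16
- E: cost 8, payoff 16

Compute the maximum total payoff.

34

Allowing fractional choices, the relaxed optimum would be about 43.0, but investments are indivisible.
C + E: cost 3 + 8 = 11 ≤ 22, payoff 16 + 16 = 32.
D + C + E: cost 3 + 3 + 8 = 14 ≤ 22, payoff 2 + 16 + 16 = 34.
D + P + C: cost 3 + 14 + 3 = 20 ≤ 22, payoff 2 + 14 + 16 = 32.
Best is D, C, and E with total payoff 34.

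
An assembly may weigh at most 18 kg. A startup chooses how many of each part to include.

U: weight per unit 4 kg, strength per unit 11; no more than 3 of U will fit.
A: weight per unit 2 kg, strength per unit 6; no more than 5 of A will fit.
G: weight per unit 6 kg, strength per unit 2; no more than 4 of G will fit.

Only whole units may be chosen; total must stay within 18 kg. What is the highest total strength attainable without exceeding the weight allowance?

This is a bounded integer knapsack.
Take 2×U and 5×A: weight 18 ≤ 18, strength 2·11 + 5·6 = 52.
A has the best ratio (6/2) and is taken to its limit of 5; remaining capacity is filled optimally with the others.

52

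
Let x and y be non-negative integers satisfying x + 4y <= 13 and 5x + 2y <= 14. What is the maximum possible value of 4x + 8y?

(x,y)=(1,3): 1·1+4·3=13≤13, 5·1+2·3=11≤14, objective 28.
(x,y)=(0,3): 1·0+4·3=12≤13, 5·0+2·3=6≤14, objective 24.
(x,y)=(2,2): 1·2+4·2=10≤13, 5·2+2·2=14≤14, objective 24.
No feasible integer point exceeds 28.

28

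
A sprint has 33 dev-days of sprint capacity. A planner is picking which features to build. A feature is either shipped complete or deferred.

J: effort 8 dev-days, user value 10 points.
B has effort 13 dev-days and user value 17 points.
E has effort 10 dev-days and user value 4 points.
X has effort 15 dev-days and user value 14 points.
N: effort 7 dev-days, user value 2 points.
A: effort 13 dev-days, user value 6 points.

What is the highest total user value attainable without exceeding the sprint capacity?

31

Treat it as a binary knapsack problem.
Allowing fractional choices, the relaxed optimum would be about 38.2, but features are indivisible.
B + X: effort 13 + 15 = 28 ≤ 33, user value 17 + 14 = 31.
J + B + E: effort 8 + 13 + 10 = 31 ≤ 33, user value 10 + 17 + 4 = 31.
The maximum user value is 31; one optimal choice is B and X.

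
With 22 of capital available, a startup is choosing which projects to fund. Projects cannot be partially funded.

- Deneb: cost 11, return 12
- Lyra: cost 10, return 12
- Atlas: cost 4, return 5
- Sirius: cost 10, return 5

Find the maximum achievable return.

Deneb + Lyra: cost 11 + 10 = 21 ≤ 22, return 12 + 12 = 24.
Deneb + Atlas: cost 11 + 4 = 15 ≤ 22, return 12 + 5 = 17.
Lyra + Atlas: cost 10 + 4 = 14 ≤ 22, return 12 + 5 = 17.
Best is Deneb and Lyra with total return 24.

24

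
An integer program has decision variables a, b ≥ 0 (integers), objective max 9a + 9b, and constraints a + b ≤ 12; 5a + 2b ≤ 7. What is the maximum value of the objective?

27

(a,b)=(0,3): 1·0+1·3=3≤12, 5·0+2·3=6≤7, objective 27.
(a,b)=(0,2): 1·0+1·2=2≤12, 5·0+2·2=4≤7, objective 18.
Maximum is 27 at (a,b)=(0,3).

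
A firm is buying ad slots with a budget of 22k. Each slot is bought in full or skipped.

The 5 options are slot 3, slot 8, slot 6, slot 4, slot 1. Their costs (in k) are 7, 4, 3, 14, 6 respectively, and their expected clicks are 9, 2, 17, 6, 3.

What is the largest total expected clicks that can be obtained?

slot 3 + slot 8 + slot 6 + slot 1: cost 7 + 4 + 3 + 6 = 20 ≤ 22, expected clicks 9 + 2 + 17 + 3 = 31.
slot 3 + slot 6 + slot 1: cost 7 + 3 + 6 = 16 ≤ 22, expected clicks 9 + 17 + 3 = 29.
slot 3 + slot 8 + slot 6: cost 7 + 4 + 3 = 14 ≤ 22, expected clicks 9 + 2 + 17 = 28.
Best is slot 3, slot 8, slot 6, and slot 1 with total expected clicks 31.

31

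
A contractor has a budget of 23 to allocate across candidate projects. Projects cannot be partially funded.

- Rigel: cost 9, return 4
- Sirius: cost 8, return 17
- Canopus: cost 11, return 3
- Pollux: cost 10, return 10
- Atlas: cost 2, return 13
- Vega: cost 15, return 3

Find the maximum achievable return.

Allowing fractional choices, the relaxed optimum would be about 41.3, but projects are indivisible.
Rigel + Sirius + Atlas: cost 9 + 8 + 2 = 19 ≤ 23, return 4 + 17 + 13 = 34.
Sirius + Pollux + Atlas: cost 8 + 10 + 2 = 20 ≤ 23, return 17 + 10 + 13 = 40.
Best is Sirius, Pollux, and Atlas with total return 40.

40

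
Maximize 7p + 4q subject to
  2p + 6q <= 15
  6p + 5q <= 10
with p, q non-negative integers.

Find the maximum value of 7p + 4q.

8

The continuous relaxation peaks at (1.67, 0) with value 11.67; rounding to a feasible lattice point costs some objective.
(p,q)=(0,2): 2·0+6·2=12≤15, 6·0+5·2=10≤10, objective 8.
(p,q)=(1,0): 2·1+6·0=2≤15, 6·1+5·0=6≤10, objective 7.
No feasible integer point exceeds 8.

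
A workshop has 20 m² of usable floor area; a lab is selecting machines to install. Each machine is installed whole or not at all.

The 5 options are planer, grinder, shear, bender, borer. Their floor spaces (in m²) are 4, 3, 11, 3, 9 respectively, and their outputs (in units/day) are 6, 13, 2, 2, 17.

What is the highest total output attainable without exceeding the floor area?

Allowing fractional choices, the relaxed optimum would be about 38.2, but machines are indivisible.
planer + grinder + bender + borer: floor space 4 + 3 + 3 + 9 = 19 ≤ 20, output 6 + 13 + 2 + 17 = 38.
grinder + bender + borer: floor space 3 + 3 + 9 = 15 ≤ 20, output 13 + 2 + 17 = 32.
planer + grinder + borer: floor space 4 + 3 + 9 = 16 ≤ 20, output 6 + 13 + 17 = 36.
Best is planer, grinder, bender, and borer with total output 38.

38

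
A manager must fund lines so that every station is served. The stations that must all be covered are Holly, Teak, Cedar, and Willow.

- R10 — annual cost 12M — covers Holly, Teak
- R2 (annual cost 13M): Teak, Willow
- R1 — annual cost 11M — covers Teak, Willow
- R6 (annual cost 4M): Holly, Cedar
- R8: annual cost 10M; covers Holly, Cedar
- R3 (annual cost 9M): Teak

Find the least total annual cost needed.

15

Choose R1 and R6: together they cover Holly, Teak, Cedar, Willow — every station.
Total annual cost: 11 + 4 = 15.
No cover costs less than 15.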